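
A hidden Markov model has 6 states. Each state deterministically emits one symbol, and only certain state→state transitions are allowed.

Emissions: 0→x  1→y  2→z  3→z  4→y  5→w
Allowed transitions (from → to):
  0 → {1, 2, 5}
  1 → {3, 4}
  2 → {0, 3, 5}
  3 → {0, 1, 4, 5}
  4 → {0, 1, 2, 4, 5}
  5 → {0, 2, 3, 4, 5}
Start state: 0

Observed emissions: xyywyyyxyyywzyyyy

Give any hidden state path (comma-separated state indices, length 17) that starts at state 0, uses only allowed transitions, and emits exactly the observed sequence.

  t0 'x' -> {0}, take 0 (start)
  t1 'y' -> {1,4}, take 1 (0->1 ok)
  t2 'y' -> {1,4}, take 4 (1->4 ok)
  t3 'w' -> {5}, take 5 (4->5 ok)
  t4 'y' -> {1,4}, take 4 (5->4 ok)
  t5 'y' -> {1,4}, take 1 (4->1 ok)
  t6 'y' -> {1,4}, take 4 (1->4 ok)
  t7 'x' -> {0}, take 0 (4->0 ok)
  t8 'y' -> {1,4}, take 1 (0->1 ok)
  t9 'y' -> {1,4}, take 4 (1->4 ok)
  t10 'y' -> {1,4}, take 4 (4->4 ok)
  t11 'w' -> {5}, take 5 (4->5 ok)
  t12 'z' -> {2,3}, take 3 (5->3 ok)
  t13 'y' -> {1,4}, take 1 (3->1 ok)
  t14 'y' -> {1,4}, take 4 (1->4 ok)
  t15 'y' -> {1,4}, take 1 (4->1 ok)
  t16 'y' -> {1,4}, take 4 (1->4 ok)

0,1,4,5,4,1,4,0,1,4,4,5,3,1,4,1,4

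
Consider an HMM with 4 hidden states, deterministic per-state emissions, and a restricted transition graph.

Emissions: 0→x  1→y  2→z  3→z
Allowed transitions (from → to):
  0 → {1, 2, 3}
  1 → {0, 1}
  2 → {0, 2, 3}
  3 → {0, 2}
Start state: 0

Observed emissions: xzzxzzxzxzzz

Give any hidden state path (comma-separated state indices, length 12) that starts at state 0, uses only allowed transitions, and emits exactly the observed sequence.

  pos 0: x in {0}, choose 0; start
  pos 1: z in {2,3}, choose 2; 0->2 ok
  pos 2: z in {2,3}, choose 2; 2->2 ok
  pos 3: x in {0}, choose 0; 2->0 ok
  pos 4: z in {2,3}, choose 2; 0->2 ok
  pos 5: z in {2,3}, choose 3; 2->3 ok
  pos 6: x in {0}, choose 0; 3->0 ok
  pos 7: z in {2,3}, choose 3; 0->3 ok
  pos 8: x in {0}, choose 0; 3->0 ok
  pos 9: z in {2,3}, choose 2; 0->2 ok
  pos 10: z in {2,3}, choose 3; 2->3 ok
  pos 11: z in {2,3}, choose 2; 3->2 ok

0,2,2,0,2,3,0,3,0,2,3,2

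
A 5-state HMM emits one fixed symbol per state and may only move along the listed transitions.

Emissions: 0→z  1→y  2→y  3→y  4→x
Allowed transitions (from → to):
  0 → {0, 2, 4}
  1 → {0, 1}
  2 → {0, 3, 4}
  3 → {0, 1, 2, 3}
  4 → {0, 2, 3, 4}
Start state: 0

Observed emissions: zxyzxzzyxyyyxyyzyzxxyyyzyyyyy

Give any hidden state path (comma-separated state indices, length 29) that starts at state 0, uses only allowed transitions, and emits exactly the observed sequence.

0,4,2,0,4,0,0,2,4,3,3,2,4,3,1,0,2,0,4,4,3,1,1,0,2,3,1,1,1

  pos 0: z in {0}, choose 0; start
  pos 1: x in {4}, choose 4; 0->4 ok
  pos 2: y in {1,2,3}, choose 2; 4->2 ok
  pos 3: z in {0}, choose 0; 2->0 ok
  pos 4: x in {4}, choose 4; 0->4 ok
  pos 5: z in {0}, choose 0; 4->0 ok
  pos 6: z in {0}, choose 0; 0->0 ok
  pos 7: y in {1,2,3}, choose 2; 0->2 ok
  pos 8: x in {4}, choose 4; 2->4 ok
  pos 9: y in {1,2,3}, choose 3; 4->3 ok
  pos 10: y in {1,2,3}, choose 3; 3->3 ok
  pos 11: y in {1,2,3}, choose 2; 3->2 ok
  pos 12: x in {4}, choose 4; 2->4 ok
  pos 13: y in {1,2,3}, choose 3; 4->3 ok
  pos 14: y in {1,2,3}, choose 1; 3->1 ok
  pos 15: z in {0}, choose 0; 1->0 ok
  pos 16: y in {1,2,3}, choose 2; 0->2 ok
  pos 17: z in {0}, choose 0; 2->0 ok
  pos 18: x in {4}, choose 4; 0->4 ok
  pos 19: x in {4}, choose 4; 4->4 ok
  pos 20: y in {1,2,3}, choose 3; 4->3 ok
  pos 21: y in {1,2,3}, choose 1; 3->1 ok
  pos 22: y in {1,2,3}, choose 1; 1->1 ok
  pos 23: z in {0}, choose 0; 1->0 ok
  pos 24: y in {1,2,3}, choose 2; 0->2 ok
  pos 25: y in {1,2,3}, choose 3; 2->3 ok
  pos 26: y in {1,2,3}, choose 1; 3->1 ok
  pos 27: y in {1,2,3}, choose 1; 1->1 ok
  pos 28: y in {1,2,3}, choose 1; 1->1 ok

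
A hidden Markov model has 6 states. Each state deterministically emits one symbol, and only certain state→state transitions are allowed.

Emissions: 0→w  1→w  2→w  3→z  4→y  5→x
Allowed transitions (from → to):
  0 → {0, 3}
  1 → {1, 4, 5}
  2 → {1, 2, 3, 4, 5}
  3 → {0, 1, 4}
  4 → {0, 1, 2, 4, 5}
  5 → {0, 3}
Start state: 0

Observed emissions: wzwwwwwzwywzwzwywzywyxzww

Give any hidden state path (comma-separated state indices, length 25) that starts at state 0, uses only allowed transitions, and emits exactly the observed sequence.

0,3,0,0,0,0,0,3,1,4,2,3,0,3,1,4,0,3,4,1,4,5,3,1,1

  [0] w  {0,1,2}  => 0  start
  [1] z  {3}  => 3  0->3 ok
  [2] w  {0,1,2}  => 0  3->0 ok
  [3] w  {0,1,2}  => 0  0->0 ok
  [4] w  {0,1,2}  => 0  0->0 ok
  [5] w  {0,1,2}  => 0  0->0 ok
  [6] w  {0,1,2}  => 0  0->0 ok
  [7] z  {3}  => 3  0->3 ok
  [8] w  {0,1,2}  => 1  3->1 ok
  [9] y  {4}  => 4  1->4 ok
  [10] w  {0,1,2}  => 2  4->2 ok
  [11] z  {3}  => 3  2->3 ok
  [12] w  {0,1,2}  => 0  3->0 ok
  [13] z  {3}  => 3  0->3 ok
  [14] w  {0,1,2}  => 1  3->1 ok
  [15] y  {4}  => 4  1->4 ok
  [16] w  {0,1,2}  => 0  4->0 ok
  [17] z  {3}  => 3  0->3 ok
  [18] y  {4}  => 4  3->4 ok
  [19] w  {0,1,2}  => 1  4->1 ok
  [20] y  {4}  => 4  1->4 ok
  [21] x  {5}  => 5  4->5 ok
  [22] z  {3}  => 3  5->3 ok
  [23] w  {0,1,2}  => 1  3->1 ok
  [24] w  {0,1,2}  => 1  1->1 ok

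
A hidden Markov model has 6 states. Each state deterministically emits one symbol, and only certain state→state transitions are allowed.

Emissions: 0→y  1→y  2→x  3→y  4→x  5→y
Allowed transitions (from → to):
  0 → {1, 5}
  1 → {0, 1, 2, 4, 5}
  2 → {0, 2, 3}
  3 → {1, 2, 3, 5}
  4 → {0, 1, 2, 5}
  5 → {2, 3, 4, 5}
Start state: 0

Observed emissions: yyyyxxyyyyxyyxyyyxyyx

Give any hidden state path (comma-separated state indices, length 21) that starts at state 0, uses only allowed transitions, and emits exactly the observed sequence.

0,1,0,1,4,2,3,1,0,5,4,5,3,2,0,5,5,2,0,5,2

  0: obs=y cand={0,1,3,5} pick 0 [start]
  1: obs=y cand={0,1,3,5} pick 1 [0->1 ok]
  2: obs=y cand={0,1,3,5} pick 0 [1->0 ok]
  3: obs=y cand={0,1,3,5} pick 1 [0->1 ok]
  4: obs=x cand={2,4} pick 4 [1->4 ok]
  5: obs=x cand={2,4} pick 2 [4->2 ok]
  6: obs=y cand={0,1,3,5} pick 3 [2->3 ok]
  7: obs=y cand={0,1,3,5} pick 1 [3->1 ok]
  8: obs=y cand={0,1,3,5} pick 0 [1->0 ok]
  9: obs=y cand={0,1,3,5} pick 5 [0->5 ok]
  10: obs=x cand={2,4} pick 4 [5->4 ok]
  11: obs=y cand={0,1,3,5} pick 5 [4->5 ok]
  12: obs=y cand={0,1,3,5} pick 3 [5->3 ok]
  13: obs=x cand={2,4} pick 2 [3->2 ok]
  14: obs=y cand={0,1,3,5} pick 0 [2->0 ok]
  15: obs=y cand={0,1,3,5} pick 5 [0->5 ok]
  16: obs=y cand={0,1,3,5} pick 5 [5->5 ok]
  17: obs=x cand={2,4} pick 2 [5->2 ok]
  18: obs=y cand={0,1,3,5} pick 0 [2->0 ok]
  19: obs=y cand={0,1,3,5} pick 5 [0->5 ok]
  20: obs=x cand={2,4} pick 2 [5->2 ok]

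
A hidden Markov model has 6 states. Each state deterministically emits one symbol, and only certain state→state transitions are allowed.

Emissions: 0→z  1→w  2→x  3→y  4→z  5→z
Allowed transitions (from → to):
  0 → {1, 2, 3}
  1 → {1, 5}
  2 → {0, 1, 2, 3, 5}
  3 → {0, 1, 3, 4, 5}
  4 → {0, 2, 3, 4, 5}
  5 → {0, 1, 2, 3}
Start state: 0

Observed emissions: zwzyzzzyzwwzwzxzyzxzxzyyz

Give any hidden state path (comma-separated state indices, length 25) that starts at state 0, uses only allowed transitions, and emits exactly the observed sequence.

0,1,5,3,4,4,0,3,0,1,1,5,1,5,2,0,3,5,2,5,2,5,3,3,0

  pos 0: z in {0,4,5}, choose 0; start
  pos 1: w in {1}, choose 1; 0->1 ok
  pos 2: z in {0,4,5}, choose 5; 1->5 ok
  pos 3: y in {3}, choose 3; 5->3 ok
  pos 4: z in {0,4,5}, choose 4; 3->4 ok
  pos 5: z in {0,4,5}, choose 4; 4->4 ok
  pos 6: z in {0,4,5}, choose 0; 4->0 ok
  pos 7: y in {3}, choose 3; 0->3 ok
  pos 8: z in {0,4,5}, choose 0; 3->0 ok
  pos 9: w in {1}, choose 1; 0->1 ok
  pos 10: w in {1}, choose 1; 1->1 ok
  pos 11: z in {0,4,5}, choose 5; 1->5 ok
  pos 12: w in {1}, choose 1; 5->1 ok
  pos 13: z in {0,4,5}, choose 5; 1->5 ok
  pos 14: x in {2}, choose 2; 5->2 ok
  pos 15: z in {0,4,5}, choose 0; 2->0 ok
  pos 16: y in {3}, choose 3; 0->3 ok
  pos 17: z in {0,4,5}, choose 5; 3->5 ok
  pos 18: x in {2}, choose 2; 5->2 ok
  pos 19: z in {0,4,5}, choose 5; 2->5 ok
  pos 20: x in {2}, choose 2; 5->2 ok
  pos 21: z in {0,4,5}, choose 5; 2->5 ok
  pos 22: y in {3}, choose 3; 5->3 ok
  pos 23: y in {3}, choose 3; 3->3 ok
  pos 24: z in {0,4,5}, choose 0; 3->0 ok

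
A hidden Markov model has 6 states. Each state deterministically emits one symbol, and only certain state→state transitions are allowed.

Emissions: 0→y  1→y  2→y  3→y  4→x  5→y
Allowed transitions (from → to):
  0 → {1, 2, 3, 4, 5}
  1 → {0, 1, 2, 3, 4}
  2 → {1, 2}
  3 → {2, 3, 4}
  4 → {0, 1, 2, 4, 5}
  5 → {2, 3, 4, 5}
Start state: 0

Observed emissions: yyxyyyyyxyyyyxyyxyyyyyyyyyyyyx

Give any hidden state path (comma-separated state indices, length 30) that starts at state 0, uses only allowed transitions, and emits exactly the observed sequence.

  0: obs=y cand={0,1,2,3,5} pick 0 [start]
  1: obs=y cand={0,1,2,3,5} pick 3 [0->3 ok]
  2: obs=x cand={4} pick 4 [3->4 ok]
  3: obs=y cand={0,1,2,3,5} pick 2 [4->2 ok]
  4: obs=y cand={0,1,2,3,5} pick 2 [2->2 ok]
  5: obs=y cand={0,1,2,3,5} pick 2 [2->2 ok]
  6: obs=y cand={0,1,2,3,5} pick 2 [2->2 ok]
  7: obs=y cand={0,1,2,3,5} pick 1 [2->1 ok]
  8: obs=x cand={4} pick 4 [1->4 ok]
  9: obs=y cand={0,1,2,3,5} pick 0 [4->0 ok]
  10: obs=y cand={0,1,2,3,5} pick 3 [0->3 ok]
  11: obs=y cand={0,1,2,3,5} pick 2 [3->2 ok]
  12: obs=y cand={0,1,2,3,5} pick 1 [2->1 ok]
  13: obs=x cand={4} pick 4 [1->4 ok]
  14: obs=y cand={0,1,2,3,5} pick 1 [4->1 ok]
  15: obs=y cand={0,1,2,3,5} pick 3 [1->3 ok]
  16: obs=x cand={4} pick 4 [3->4 ok]
  17: obs=y cand={0,1,2,3,5} pick 2 [4->2 ok]
  18: obs=y cand={0,1,2,3,5} pick 1 [2->1 ok]
  19: obs=y cand={0,1,2,3,5} pick 2 [1->2 ok]
  20: obs=y cand={0,1,2,3,5} pick 1 [2->1 ok]
  21: obs=y cand={0,1,2,3,5} pick 1 [1->1 ok]
  22: obs=y cand={0,1,2,3,5} pick 2 [1->2 ok]
  23: obs=y cand={0,1,2,3,5} pick 2 [2->2 ok]
  24: obs=y cand={0,1,2,3,5} pick 1 [2->1 ok]
  25: obs=y cand={0,1,2,3,5} pick 2 [1->2 ok]
  26: obs=y cand={0,1,2,3,5} pick 1 [2->1 ok]
  27: obs=y cand={0,1,2,3,5} pick 0 [1->0 ok]
  28: obs=y cand={0,1,2,3,5} pick 3 [0->3 ok]
  29: obs=x cand={4} pick 4 [3->4 ok]

0,3,4,2,2,2,2,1,4,0,3,2,1,4,1,3,4,2,1,2,1,1,2,2,1,2,1,0,3,4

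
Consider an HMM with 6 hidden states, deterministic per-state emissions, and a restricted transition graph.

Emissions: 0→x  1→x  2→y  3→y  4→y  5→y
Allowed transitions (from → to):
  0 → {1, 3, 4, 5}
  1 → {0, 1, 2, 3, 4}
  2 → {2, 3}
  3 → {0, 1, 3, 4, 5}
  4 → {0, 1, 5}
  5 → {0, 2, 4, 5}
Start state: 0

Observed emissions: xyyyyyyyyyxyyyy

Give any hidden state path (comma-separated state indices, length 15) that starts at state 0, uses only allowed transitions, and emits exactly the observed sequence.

  0: obs=x cand={0,1} pick 0 [start]
  1: obs=y cand={2,3,4,5} pick 3 [0->3 ok]
  2: obs=y cand={2,3,4,5} pick 4 [3->4 ok]
  3: obs=y cand={2,3,4,5} pick 5 [4->5 ok]
  4: obs=y cand={2,3,4,5} pick 5 [5->5 ok]
  5: obs=y cand={2,3,4,5} pick 2 [5->2 ok]
  6: obs=y cand={2,3,4,5} pick 2 [2->2 ok]
  7: obs=y cand={2,3,4,5} pick 2 [2->2 ok]
  8: obs=y cand={2,3,4,5} pick 3 [2->3 ok]
  9: obs=y cand={2,3,4,5} pick 4 [3->4 ok]
  10: obs=x cand={0,1} pick 0 [4->0 ok]
  11: obs=y cand={2,3,4,5} pick 5 [0->5 ok]
  12: obs=y cand={2,3,4,5} pick 5 [5->5 ok]
  13: obs=y cand={2,3,4,5} pick 2 [5->2 ok]
  14: obs=y cand={2,3,4,5} pick 2 [2->2 ok]

0,3,4,5,5,2,2,2,3,4,0,5,5,2,2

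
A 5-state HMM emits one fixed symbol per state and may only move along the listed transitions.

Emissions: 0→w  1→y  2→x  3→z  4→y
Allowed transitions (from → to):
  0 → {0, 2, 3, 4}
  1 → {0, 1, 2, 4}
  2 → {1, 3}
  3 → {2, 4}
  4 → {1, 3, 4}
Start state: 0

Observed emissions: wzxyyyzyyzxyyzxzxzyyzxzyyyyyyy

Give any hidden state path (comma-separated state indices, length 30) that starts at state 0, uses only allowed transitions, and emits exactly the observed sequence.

0,3,2,1,4,4,3,4,4,3,2,1,4,3,2,3,2,3,4,4,3,2,3,4,4,4,4,4,4,4

  [0] w  {0}  => 0  start
  [1] z  {3}  => 3  0->3 ok
  [2] x  {2}  => 2  3->2 ok
  [3] y  {1,4}  => 1  2->1 ok
  [4] y  {1,4}  => 4  1->4 ok
  [5] y  {1,4}  => 4  4->4 ok
  [6] z  {3}  => 3  4->3 ok
  [7] y  {1,4}  => 4  3->4 ok
  [8] y  {1,4}  => 4  4->4 ok
  [9] z  {3}  => 3  4->3 ok
  [10] x  {2}  => 2  3->2 ok
  [11] y  {1,4}  => 1  2->1 ok
  [12] y  {1,4}  => 4  1->4 ok
  [13] z  {3}  => 3  4->3 ok
  [14] x  {2}  => 2  3->2 ok
  [15] z  {3}  => 3  2->3 ok
  [16] x  {2}  => 2  3->2 ok
  [17] z  {3}  => 3  2->3 ok
  [18] y  {1,4}  => 4  3->4 ok
  [19] y  {1,4}  => 4  4->4 ok
  [20] z  {3}  => 3  4->3 ok
  [21] x  {2}  => 2  3->2 ok
  [22] z  {3}  => 3  2->3 ok
  [23] y  {1,4}  => 4  3->4 ok
  [24] y  {1,4}  => 4  4->4 ok
  [25] y  {1,4}  => 4  4->4 ok
  [26] y  {1,4}  => 4  4->4 ok
  [27] y  {1,4}  => 4  4->4 ok
  [28] y  {1,4}  => 4  4->4 ok
  [29] y  {1,4}  => 4  4->4 ok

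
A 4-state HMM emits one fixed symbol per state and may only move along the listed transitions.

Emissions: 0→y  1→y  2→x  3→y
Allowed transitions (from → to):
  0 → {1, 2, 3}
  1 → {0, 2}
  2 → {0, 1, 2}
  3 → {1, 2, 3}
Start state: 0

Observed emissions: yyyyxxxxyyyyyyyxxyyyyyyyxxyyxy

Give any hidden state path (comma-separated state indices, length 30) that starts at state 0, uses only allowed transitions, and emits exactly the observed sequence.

0,3,3,3,2,2,2,2,0,1,0,3,3,1,0,2,2,0,1,0,1,0,1,0,2,2,0,1,2,1

  pos 0: y in {0,1,3}, choose 0; start
  pos 1: y in {0,1,3}, choose 3; 0->3 ok
  pos 2: y in {0,1,3}, choose 3; 3->3 ok
  pos 3: y in {0,1,3}, choose 3; 3->3 ok
  pos 4: x in {2}, choose 2; 3->2 ok
  pos 5: x in {2}, choose 2; 2->2 ok
  pos 6: x in {2}, choose 2; 2->2 ok
  pos 7: x in {2}, choose 2; 2->2 ok
  pos 8: y in {0,1,3}, choose 0; 2->0 ok
  pos 9: y in {0,1,3}, choose 1; 0->1 ok
  pos 10: y in {0,1,3}, choose 0; 1->0 ok
  pos 11: y in {0,1,3}, choose 3; 0->3 ok
  pos 12: y in {0,1,3}, choose 3; 3->3 ok
  pos 13: y in {0,1,3}, choose 1; 3->1 ok
  pos 14: y in {0,1,3}, choose 0; 1->0 ok
  pos 15: x in {2}, choose 2; 0->2 ok
  pos 16: x in {2}, choose 2; 2->2 ok
  pos 17: y in {0,1,3}, choose 0; 2->0 ok
  pos 18: y in {0,1,3}, choose 1; 0->1 ok
  pos 19: y in {0,1,3}, choose 0; 1->0 ok
  pos 20: y in {0,1,3}, choose 1; 0->1 ok
  pos 21: y in {0,1,3}, choose 0; 1->0 ok
  pos 22: y in {0,1,3}, choose 1; 0->1 ok
  pos 23: y in {0,1,3}, choose 0; 1->0 ok
  pos 24: x in {2}, choose 2; 0->2 ok
  pos 25: x in {2}, choose 2; 2->2 ok
  pos 26: y in {0,1,3}, choose 0; 2->0 ok
  pos 27: y in {0,1,3}, choose 1; 0->1 ok
  pos 28: x in {2}, choose 2; 1->2 ok
  pos 29: y in {0,1,3}, choose 1; 2->1 ok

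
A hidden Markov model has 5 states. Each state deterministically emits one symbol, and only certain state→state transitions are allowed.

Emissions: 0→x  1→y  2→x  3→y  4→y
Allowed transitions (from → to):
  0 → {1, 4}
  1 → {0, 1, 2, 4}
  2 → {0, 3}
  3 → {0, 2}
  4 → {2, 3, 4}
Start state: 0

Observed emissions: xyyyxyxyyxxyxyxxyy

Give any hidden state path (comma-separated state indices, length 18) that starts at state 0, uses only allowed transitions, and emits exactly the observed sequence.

  t0 'x' -> {0,2}, take 0 (start)
  t1 'y' -> {1,3,4}, take 4 (0->4 ok)
  t2 'y' -> {1,3,4}, take 4 (4->4 ok)
  t3 'y' -> {1,3,4}, take 3 (4->3 ok)
  t4 'x' -> {0,2}, take 2 (3->2 ok)
  t5 'y' -> {1,3,4}, take 3 (2->3 ok)
  t6 'x' -> {0,2}, take 0 (3->0 ok)
  t7 'y' -> {1,3,4}, take 1 (0->1 ok)
  t8 'y' -> {1,3,4}, take 4 (1->4 ok)
  t9 'x' -> {0,2}, take 2 (4->2 ok)
  t10 'x' -> {0,2}, take 0 (2->0 ok)
  t11 'y' -> {1,3,4}, take 4 (0->4 ok)
  t12 'x' -> {0,2}, take 2 (4->2 ok)
  t13 'y' -> {1,3,4}, take 3 (2->3 ok)
  t14 'x' -> {0,2}, take 2 (3->2 ok)
  t15 'x' -> {0,2}, take 0 (2->0 ok)
  t16 'y' -> {1,3,4}, take 4 (0->4 ok)
  t17 'y' -> {1,3,4}, take 4 (4->4 ok)

0,4,4,3,2,3,0,1,4,2,0,4,2,3,2,0,4,4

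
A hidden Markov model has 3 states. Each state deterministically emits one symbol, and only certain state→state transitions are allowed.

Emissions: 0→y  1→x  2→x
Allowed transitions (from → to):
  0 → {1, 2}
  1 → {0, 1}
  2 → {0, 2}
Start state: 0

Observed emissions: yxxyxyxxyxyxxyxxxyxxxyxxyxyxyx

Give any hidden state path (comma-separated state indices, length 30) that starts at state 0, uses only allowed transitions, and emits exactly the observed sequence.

0,2,2,0,2,0,2,2,0,1,0,2,2,0,2,2,2,0,1,1,1,0,1,1,0,2,0,2,0,2

  t0 'y' -> {0}, take 0 (start)
  t1 'x' -> {1,2}, take 2 (0->2 ok)
  t2 'x' -> {1,2}, take 2 (2->2 ok)
  t3 'y' -> {0}, take 0 (2->0 ok)
  t4 'x' -> {1,2}, take 2 (0->2 ok)
  t5 'y' -> {0}, take 0 (2->0 ok)
  t6 'x' -> {1,2}, take 2 (0->2 ok)
  t7 'x' -> {1,2}, take 2 (2->2 ok)
  t8 'y' -> {0}, take 0 (2->0 ok)
  t9 'x' -> {1,2}, take 1 (0->1 ok)
  t10 'y' -> {0}, take 0 (1->0 ok)
  t11 'x' -> {1,2}, take 2 (0->2 ok)
  t12 'x' -> {1,2}, take 2 (2->2 ok)
  t13 'y' -> {0}, take 0 (2->0 ok)
  t14 'x' -> {1,2}, take 2 (0->2 ok)
  t15 'x' -> {1,2}, take 2 (2->2 ok)
  t16 'x' -> {1,2}, take 2 (2->2 ok)
  t17 'y' -> {0}, take 0 (2->0 ok)
  t18 'x' -> {1,2}, take 1 (0->1 ok)
  t19 'x' -> {1,2}, take 1 (1->1 ok)
  t20 'x' -> {1,2}, take 1 (1->1 ok)
  t21 'y' -> {0}, take 0 (1->0 ok)
  t22 'x' -> {1,2}, take 1 (0->1 ok)
  t23 'x' -> {1,2}, take 1 (1->1 ok)
  t24 'y' -> {0}, take 0 (1->0 ok)
  t25 'x' -> {1,2}, take 2 (0->2 ok)
  t26 'y' -> {0}, take 0 (2->0 ok)
  t27 'x' -> {1,2}, take 2 (0->2 ok)
  t28 'y' -> {0}, take 0 (2->0 ok)
  t29 'x' -> {1,2}, take 2 (0->2 ok)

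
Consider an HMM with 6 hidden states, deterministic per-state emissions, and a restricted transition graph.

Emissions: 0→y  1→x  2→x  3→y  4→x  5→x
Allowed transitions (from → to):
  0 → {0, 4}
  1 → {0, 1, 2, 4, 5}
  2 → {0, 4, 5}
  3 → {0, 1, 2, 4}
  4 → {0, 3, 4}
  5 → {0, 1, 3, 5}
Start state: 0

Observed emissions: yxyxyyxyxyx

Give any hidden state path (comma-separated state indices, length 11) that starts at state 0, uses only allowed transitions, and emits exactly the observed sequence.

0,4,0,4,3,0,4,3,4,3,2

  [0] y  {0,3}  => 0  start
  [1] x  {1,2,4,5}  => 4  0->4 ok
  [2] y  {0,3}  => 0  4->0 ok
  [3] x  {1,2,4,5}  => 4  0->4 ok
  [4] y  {0,3}  => 3  4->3 ok
  [5] y  {0,3}  => 0  3->0 ok
  [6] x  {1,2,4,5}  => 4  0->4 ok
  [7] y  {0,3}  => 3  4->3 ok
  [8] x  {1,2,4,5}  => 4  3->4 ok
  [9] y  {0,3}  => 3  4->3 ok
  [10] x  {1,2,4,5}  => 2  3->2 ok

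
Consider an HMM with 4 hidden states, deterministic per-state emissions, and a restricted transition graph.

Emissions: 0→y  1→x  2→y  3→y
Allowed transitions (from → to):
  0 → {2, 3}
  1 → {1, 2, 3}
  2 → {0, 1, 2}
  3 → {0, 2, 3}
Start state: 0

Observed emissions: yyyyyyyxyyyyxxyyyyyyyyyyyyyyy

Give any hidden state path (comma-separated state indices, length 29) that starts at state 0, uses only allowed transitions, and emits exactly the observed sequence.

  t0 'y' -> {0,2,3}, take 0 (start)
  t1 'y' -> {0,2,3}, take 3 (0->3 ok)
  t2 'y' -> {0,2,3}, take 2 (3->2 ok)
  t3 'y' -> {0,2,3}, take 0 (2->0 ok)
  t4 'y' -> {0,2,3}, take 2 (0->2 ok)
  t5 'y' -> {0,2,3}, take 0 (2->0 ok)
  t6 'y' -> {0,2,3}, take 2 (0->2 ok)
  t7 'x' -> {1}, take 1 (2->1 ok)
  t8 'y' -> {0,2,3}, take 3 (1->3 ok)
  t9 'y' -> {0,2,3}, take 3 (3->3 ok)
  t10 'y' -> {0,2,3}, take 3 (3->3 ok)
  t11 'y' -> {0,2,3}, take 2 (3->2 ok)
  t12 'x' -> {1}, take 1 (2->1 ok)
  t13 'x' -> {1}, take 1 (1->1 ok)
  t14 'y' -> {0,2,3}, take 2 (1->2 ok)
  t15 'y' -> {0,2,3}, take 2 (2->2 ok)
  t16 'y' -> {0,2,3}, take 0 (2->0 ok)
  t17 'y' -> {0,2,3}, take 3 (0->3 ok)
  t18 'y' -> {0,2,3}, take 0 (3->0 ok)
  t19 'y' -> {0,2,3}, take 3 (0->3 ok)
  t20 'y' -> {0,2,3}, take 0 (3->0 ok)
  t21 'y' -> {0,2,3}, take 3 (0->3 ok)
  t22 'y' -> {0,2,3}, take 3 (3->3 ok)
  t23 'y' -> {0,2,3}, take 2 (3->2 ok)
  t24 'y' -> {0,2,3}, take 0 (2->0 ok)
  t25 'y' -> {0,2,3}, take 2 (0->2 ok)
  t26 'y' -> {0,2,3}, take 0 (2->0 ok)
  t27 'y' -> {0,2,3}, take 2 (0->2 ok)
  t28 'y' -> {0,2,3}, take 2 (2->2 ok)

0,3,2,0,2,0,2,1,3,3,3,2,1,1,2,2,0,3,0,3,0,3,3,2,0,2,0,2,2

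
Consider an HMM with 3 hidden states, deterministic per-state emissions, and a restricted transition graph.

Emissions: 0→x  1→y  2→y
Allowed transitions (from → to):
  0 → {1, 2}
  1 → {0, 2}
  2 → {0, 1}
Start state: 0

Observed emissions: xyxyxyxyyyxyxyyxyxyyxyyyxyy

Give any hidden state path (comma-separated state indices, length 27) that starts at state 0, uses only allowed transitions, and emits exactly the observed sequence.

0,2,0,1,0,2,0,2,1,2,0,1,0,1,2,0,1,0,1,2,0,2,1,2,0,2,1

  [0] x  {0}  => 0  start
  [1] y  {1,2}  => 2  0->2 ok
  [2] x  {0}  => 0  2->0 ok
  [3] y  {1,2}  => 1  0->1 ok
  [4] x  {0}  => 0  1->0 ok
  [5] y  {1,2}  => 2  0->2 ok
  [6] x  {0}  => 0  2->0 ok
  [7] y  {1,2}  => 2  0->2 ok
  [8] y  {1,2}  => 1  2->1 ok
  [9] y  {1,2}  => 2  1->2 ok
  [10] x  {0}  => 0  2->0 ok
  [11] y  {1,2}  => 1  0->1 ok
  [12] x  {0}  => 0  1->0 ok
  [13] y  {1,2}  => 1  0->1 ok
  [14] y  {1,2}  => 2  1->2 ok
  [15] x  {0}  => 0  2->0 ok
  [16] y  {1,2}  => 1  0->1 ok
  [17] x  {0}  => 0  1->0 ok
  [18] y  {1,2}  => 1  0->1 ok
  [19] y  {1,2}  => 2  1->2 ok
  [20] x  {0}  => 0  2->0 ok
  [21] y  {1,2}  => 2  0->2 ok
  [22] y  {1,2}  => 1  2->1 ok
  [23] y  {1,2}  => 2  1->2 ok
  [24] x  {0}  => 0  2->0 ok
  [25] y  {1,2}  => 2  0->2 ok
  [26] y  {1,2}  => 1  2->1 ok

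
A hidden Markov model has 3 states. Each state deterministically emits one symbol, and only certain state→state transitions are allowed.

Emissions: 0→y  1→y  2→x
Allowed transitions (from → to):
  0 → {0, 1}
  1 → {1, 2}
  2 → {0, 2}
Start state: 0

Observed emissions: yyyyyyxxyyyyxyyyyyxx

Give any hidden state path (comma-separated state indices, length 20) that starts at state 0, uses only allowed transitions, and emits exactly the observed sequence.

0,1,1,1,1,1,2,2,0,0,0,1,2,0,0,0,1,1,2,2

  pos 0: y in {0,1}, choose 0; start
  pos 1: y in {0,1}, choose 1; 0->1 ok
  pos 2: y in {0,1}, choose 1; 1->1 ok
  pos 3: y in {0,1}, choose 1; 1->1 ok
  pos 4: y in {0,1}, choose 1; 1->1 ok
  pos 5: y in {0,1}, choose 1; 1->1 ok
  pos 6: x in {2}, choose 2; 1->2 ok
  pos 7: x in {2}, choose 2; 2->2 ok
  pos 8: y in {0,1}, choose 0; 2->0 ok
  pos 9: y in {0,1}, choose 0; 0->0 ok
  pos 10: y in {0,1}, choose 0; 0->0 ok
  pos 11: y in {0,1}, choose 1; 0->1 ok
  pos 12: x in {2}, choose 2; 1->2 ok
  pos 13: y in {0,1}, choose 0; 2->0 ok
  pos 14: y in {0,1}, choose 0; 0->0 ok
  pos 15: y in {0,1}, choose 0; 0->0 ok
  pos 16: y in {0,1}, choose 1; 0->1 ok
  pos 17: y in {0,1}, choose 1; 1->1 ok
  pos 18: x in {2}, choose 2; 1->2 ok
  pos 19: x in {2}, choose 2; 2->2 ok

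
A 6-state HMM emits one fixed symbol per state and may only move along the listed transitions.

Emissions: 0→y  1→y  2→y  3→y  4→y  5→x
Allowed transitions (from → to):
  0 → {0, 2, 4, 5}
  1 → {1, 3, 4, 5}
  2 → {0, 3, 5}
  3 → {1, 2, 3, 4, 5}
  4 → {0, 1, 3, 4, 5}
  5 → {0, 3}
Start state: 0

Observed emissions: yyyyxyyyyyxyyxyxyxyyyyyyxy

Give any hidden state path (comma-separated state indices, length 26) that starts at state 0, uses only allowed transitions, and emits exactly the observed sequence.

0,2,3,2,5,0,4,4,0,2,5,0,4,5,0,5,3,5,0,4,3,2,0,4,5,3

  [0] y  {0,1,2,3,4}  => 0  start
  [1] y  {0,1,2,3,4}  => 2  0->2 ok
  [2] y  {0,1,2,3,4}  => 3  2->3 ok
  [3] y  {0,1,2,3,4}  => 2  3->2 ok
  [4] x  {5}  => 5  2->5 ok
  [5] y  {0,1,2,3,4}  => 0  5->0 ok
  [6] y  {0,1,2,3,4}  => 4  0->4 ok
  [7] y  {0,1,2,3,4}  => 4  4->4 ok
  [8] y  {0,1,2,3,4}  => 0  4->0 ok
  [9] y  {0,1,2,3,4}  => 2  0->2 ok
  [10] x  {5}  => 5  2->5 ok
  [11] y  {0,1,2,3,4}  => 0  5->0 ok
  [12] y  {0,1,2,3,4}  => 4  0->4 ok
  [13] x  {5}  => 5  4->5 ok
  [14] y  {0,1,2,3,4}  => 0  5->0 ok
  [15] x  {5}  => 5  0->5 ok
  [16] y  {0,1,2,3,4}  => 3  5->3 ok
  [17] x  {5}  => 5  3->5 ok
  [18] y  {0,1,2,3,4}  => 0  5->0 ok
  [19] y  {0,1,2,3,4}  => 4  0->4 ok
  [20] y  {0,1,2,3,4}  => 3  4->3 ok
  [21] y  {0,1,2,3,4}  => 2  3->2 ok
  [22] y  {0,1,2,3,4}  => 0  2->0 ok
  [23] y  {0,1,2,3,4}  => 4  0->4 ok
  [24] x  {5}  => 5  4->5 ok
  [25] y  {0,1,2,3,4}  => 3  5->3 ok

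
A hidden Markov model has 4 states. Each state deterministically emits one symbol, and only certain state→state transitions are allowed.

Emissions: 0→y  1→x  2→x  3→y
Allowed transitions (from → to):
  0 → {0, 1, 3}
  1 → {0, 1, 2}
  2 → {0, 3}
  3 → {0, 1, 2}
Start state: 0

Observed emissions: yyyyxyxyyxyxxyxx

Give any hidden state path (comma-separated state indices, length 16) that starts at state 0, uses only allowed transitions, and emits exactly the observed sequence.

  [0] y  {0,3}  => 0  start
  [1] y  {0,3}  => 0  0->0 ok
  [2] y  {0,3}  => 0  0->0 ok
  [3] y  {0,3}  => 3  0->3 ok
  [4] x  {1,2}  => 2  3->2 ok
  [5] y  {0,3}  => 0  2->0 ok
  [6] x  {1,2}  => 1  0->1 ok
  [7] y  {0,3}  => 0  1->0 ok
  [8] y  {0,3}  => 3  0->3 ok
  [9] x  {1,2}  => 2  3->2 ok
  [10] y  {0,3}  => 3  2->3 ok
  [11] x  {1,2}  => 1  3->1 ok
  [12] x  {1,2}  => 2  1->2 ok
  [13] y  {0,3}  => 0  2->0 ok
  [14] x  {1,2}  => 1  0->1 ok
  [15] x  {1,2}  => 1  1->1 ok

0,0,0,3,2,0,1,0,3,2,3,1,2,0,1,1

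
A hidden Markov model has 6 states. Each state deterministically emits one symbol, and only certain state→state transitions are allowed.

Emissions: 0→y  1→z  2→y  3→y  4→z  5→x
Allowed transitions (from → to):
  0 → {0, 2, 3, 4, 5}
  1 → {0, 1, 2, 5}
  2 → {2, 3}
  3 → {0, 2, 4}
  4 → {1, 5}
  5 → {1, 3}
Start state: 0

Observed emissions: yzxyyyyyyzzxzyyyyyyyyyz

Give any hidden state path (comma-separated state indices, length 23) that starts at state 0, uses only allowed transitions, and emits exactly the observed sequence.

0,4,5,3,2,3,2,2,3,4,1,5,1,0,2,3,2,3,2,3,0,3,4

  t0 'y' -> {0,2,3}, take 0 (start)
  t1 'z' -> {1,4}, take 4 (0->4 ok)
  t2 'x' -> {5}, take 5 (4->5 ok)
  t3 'y' -> {0,2,3}, take 3 (5->3 ok)
  t4 'y' -> {0,2,3}, take 2 (3->2 ok)
  t5 'y' -> {0,2,3}, take 3 (2->3 ok)
  t6 'y' -> {0,2,3}, take 2 (3->2 ok)
  t7 'y' -> {0,2,3}, take 2 (2->2 ok)
  t8 'y' -> {0,2,3}, take 3 (2->3 ok)
  t9 'z' -> {1,4}, take 4 (3->4 ok)
  t10 'z' -> {1,4}, take 1 (4->1 ok)
  t11 'x' -> {5}, take 5 (1->5 ok)
  t12 'z' -> {1,4}, take 1 (5->1 ok)
  t13 'y' -> {0,2,3}, take 0 (1->0 ok)
  t14 'y' -> {0,2,3}, take 2 (0->2 ok)
  t15 'y' -> {0,2,3}, take 3 (2->3 ok)
  t16 'y' -> {0,2,3}, take 2 (3->2 ok)
  t17 'y' -> {0,2,3}, take 3 (2->3 ok)
  t18 'y' -> {0,2,3}, take 2 (3->2 ok)
  t19 'y' -> {0,2,3}, take 3 (2->3 ok)
  t20 'y' -> {0,2,3}, take 0 (3->0 ok)
  t21 'y' -> {0,2,3}, take 3 (0->3 ok)
  t22 'z' -> {1,4}, take 4 (3->4 ok)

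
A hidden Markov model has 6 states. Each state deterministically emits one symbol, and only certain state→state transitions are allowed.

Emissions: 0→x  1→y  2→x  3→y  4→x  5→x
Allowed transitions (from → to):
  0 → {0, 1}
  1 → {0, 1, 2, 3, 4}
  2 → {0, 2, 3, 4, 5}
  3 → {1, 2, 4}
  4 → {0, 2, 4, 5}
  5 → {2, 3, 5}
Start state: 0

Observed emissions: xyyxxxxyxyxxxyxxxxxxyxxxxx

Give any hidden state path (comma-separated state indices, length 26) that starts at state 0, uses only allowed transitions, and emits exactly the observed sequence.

  pos 0: x in {0,2,4,5}, choose 0; start
  pos 1: y in {1,3}, choose 1; 0->1 ok
  pos 2: y in {1,3}, choose 3; 1->3 ok
  pos 3: x in {0,2,4,5}, choose 2; 3->2 ok
  pos 4: x in {0,2,4,5}, choose 2; 2->2 ok
  pos 5: x in {0,2,4,5}, choose 0; 2->0 ok
  pos 6: x in {0,2,4,5}, choose 0; 0->0 ok
  pos 7: y in {1,3}, choose 1; 0->1 ok
  pos 8: x in {0,2,4,5}, choose 0; 1->0 ok
  pos 9: y in {1,3}, choose 1; 0->1 ok
  pos 10: x in {0,2,4,5}, choose 4; 1->4 ok
  pos 11: x in {0,2,4,5}, choose 4; 4->4 ok
  pos 12: x in {0,2,4,5}, choose 5; 4->5 ok
  pos 13: y in {1,3}, choose 3; 5->3 ok
  pos 14: x in {0,2,4,5}, choose 4; 3->4 ok
  pos 15: x in {0,2,4,5}, choose 4; 4->4 ok
  pos 16: x in {0,2,4,5}, choose 2; 4->2 ok
  pos 17: x in {0,2,4,5}, choose 4; 2->4 ok
  pos 18: x in {0,2,4,5}, choose 2; 4->2 ok
  pos 19: x in {0,2,4,5}, choose 5; 2->5 ok
  pos 20: y in {1,3}, choose 3; 5->3 ok
  pos 21: x in {0,2,4,5}, choose 4; 3->4 ok
  pos 22: x in {0,2,4,5}, choose 5; 4->5 ok
  pos 23: x in {0,2,4,5}, choose 2; 5->2 ok
  pos 24: x in {0,2,4,5}, choose 2; 2->2 ok
  pos 25: x in {0,2,4,5}, choose 2; 2->2 ok

0,1,3,2,2,0,0,1,0,1,4,4,5,3,4,4,2,4,2,5,3,4,5,2,2,2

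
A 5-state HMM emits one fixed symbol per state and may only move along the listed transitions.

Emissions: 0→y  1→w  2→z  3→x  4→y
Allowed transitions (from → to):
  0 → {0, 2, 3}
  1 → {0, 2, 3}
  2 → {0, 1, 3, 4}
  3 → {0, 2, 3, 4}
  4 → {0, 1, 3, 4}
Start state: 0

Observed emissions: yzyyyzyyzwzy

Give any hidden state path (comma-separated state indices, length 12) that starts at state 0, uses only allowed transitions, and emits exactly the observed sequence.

  [0] y  {0,4}  => 0  start
  [1] z  {2}  => 2  0->2 ok
  [2] y  {0,4}  => 4  2->4 ok
  [3] y  {0,4}  => 0  4->0 ok
  [4] y  {0,4}  => 0  0->0 ok
  [5] z  {2}  => 2  0->2 ok
  [6] y  {0,4}  => 4  2->4 ok
  [7] y  {0,4}  => 0  4->0 ok
  [8] z  {2}  => 2  0->2 ok
  [9] w  {1}  => 1  2->1 ok
  [10] z  {2}  => 2  1->2 ok
  [11] y  {0,4}  => 4  2->4 ok

0,2,4,0,0,2,4,0,2,1,2,4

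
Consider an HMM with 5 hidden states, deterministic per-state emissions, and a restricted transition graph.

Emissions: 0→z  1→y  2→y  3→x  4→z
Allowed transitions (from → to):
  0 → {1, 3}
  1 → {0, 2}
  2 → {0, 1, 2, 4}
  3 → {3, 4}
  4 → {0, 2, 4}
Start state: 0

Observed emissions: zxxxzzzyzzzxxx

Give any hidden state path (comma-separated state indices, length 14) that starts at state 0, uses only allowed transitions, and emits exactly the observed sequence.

  pos 0: z in {0,4}, choose 0; start
  pos 1: x in {3}, choose 3; 0->3 ok
  pos 2: x in {3}, choose 3; 3->3 ok
  pos 3: x in {3}, choose 3; 3->3 ok
  pos 4: z in {0,4}, choose 4; 3->4 ok
  pos 5: z in {0,4}, choose 4; 4->4 ok
  pos 6: z in {0,4}, choose 4; 4->4 ok
  pos 7: y in {1,2}, choose 2; 4->2 ok
  pos 8: z in {0,4}, choose 4; 2->4 ok
  pos 9: z in {0,4}, choose 4; 4->4 ok
  pos 10: z in {0,4}, choose 0; 4->0 ok
  pos 11: x in {3}, choose 3; 0->3 ok
  pos 12: x in {3}, choose 3; 3->3 ok
  pos 13: x in {3}, choose 3; 3->3 ok

0,3,3,3,4,4,4,2,4,4,0,3,3,3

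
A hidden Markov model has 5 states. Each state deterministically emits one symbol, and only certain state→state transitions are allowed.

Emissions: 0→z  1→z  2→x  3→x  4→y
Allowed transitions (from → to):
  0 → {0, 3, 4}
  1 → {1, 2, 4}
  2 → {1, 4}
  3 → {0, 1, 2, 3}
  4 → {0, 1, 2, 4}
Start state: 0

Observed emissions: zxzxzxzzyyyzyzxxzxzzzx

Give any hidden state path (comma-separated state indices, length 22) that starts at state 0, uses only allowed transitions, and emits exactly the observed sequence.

  0: obs=z cand={0,1} pick 0 [start]
  1: obs=x cand={2,3} pick 3 [0->3 ok]
  2: obs=z cand={0,1} pick 0 [3->0 ok]
  3: obs=x cand={2,3} pick 3 [0->3 ok]
  4: obs=z cand={0,1} pick 1 [3->1 ok]
  5: obs=x cand={2,3} pick 2 [1->2 ok]
  6: obs=z cand={0,1} pick 1 [2->1 ok]
  7: obs=z cand={0,1} pick 1 [1->1 ok]
  8: obs=y cand={4} pick 4 [1->4 ok]
  9: obs=y cand={4} pick 4 [4->4 ok]
  10: obs=y cand={4} pick 4 [4->4 ok]
  11: obs=z cand={0,1} pick 0 [4->0 ok]
  12: obs=y cand={4} pick 4 [0->4 ok]
  13: obs=z cand={0,1} pick 0 [4->0 ok]
  14: obs=x cand={2,3} pick 3 [0->3 ok]
  15: obs=x cand={2,3} pick 3 [3->3 ok]
  16: obs=z cand={0,1} pick 0 [3->0 ok]
  17: obs=x cand={2,3} pick 3 [0->3 ok]
  18: obs=z cand={0,1} pick 0 [3->0 ok]
  19: obs=z cand={0,1} pick 0 [0->0 ok]
  20: obs=z cand={0,1} pick 0 [0->0 ok]
  21: obs=x cand={2,3} pick 3 [0->3 ok]

0,3,0,3,1,2,1,1,4,4,4,0,4,0,3,3,0,3,0,0,0,3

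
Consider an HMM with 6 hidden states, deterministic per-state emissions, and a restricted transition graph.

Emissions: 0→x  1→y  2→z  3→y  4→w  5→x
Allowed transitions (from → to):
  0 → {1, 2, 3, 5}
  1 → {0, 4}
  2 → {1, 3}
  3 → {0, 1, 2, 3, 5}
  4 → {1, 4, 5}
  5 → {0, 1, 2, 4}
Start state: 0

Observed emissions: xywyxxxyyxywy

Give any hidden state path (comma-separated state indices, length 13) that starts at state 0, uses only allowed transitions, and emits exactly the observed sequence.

0,1,4,1,0,5,0,3,1,0,1,4,1

  pos 0: x in {0,5}, choose 0; start
  pos 1: y in {1,3}, choose 1; 0->1 ok
  pos 2: w in {4}, choose 4; 1->4 ok
  pos 3: y in {1,3}, choose 1; 4->1 ok
  pos 4: x in {0,5}, choose 0; 1->0 ok
  pos 5: x in {0,5}, choose 5; 0->5 ok
  pos 6: x in {0,5}, choose 0; 5->0 ok
  pos 7: y in {1,3}, choose 3; 0->3 ok
  pos 8: y in {1,3}, choose 1; 3->1 ok
  pos 9: x in {0,5}, choose 0; 1->0 ok
  pos 10: y in {1,3}, choose 1; 0->1 ok
  pos 11: w in {4}, choose 4; 1->4 ok
  pos 12: y in {1,3}, choose 1; 4->1 ok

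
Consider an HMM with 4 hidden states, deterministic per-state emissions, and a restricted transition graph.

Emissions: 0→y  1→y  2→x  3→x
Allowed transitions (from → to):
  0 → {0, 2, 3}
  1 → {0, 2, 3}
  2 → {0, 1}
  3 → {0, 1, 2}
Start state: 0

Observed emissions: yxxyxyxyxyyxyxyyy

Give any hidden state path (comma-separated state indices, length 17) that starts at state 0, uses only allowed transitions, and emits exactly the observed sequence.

0,3,2,0,2,0,2,0,3,0,0,3,1,3,1,0,0

  pos 0: y in {0,1}, choose 0; start
  pos 1: x in {2,3}, choose 3; 0->3 ok
  pos 2: x in {2,3}, choose 2; 3->2 ok
  pos 3: y in {0,1}, choose 0; 2->0 ok
  pos 4: x in {2,3}, choose 2; 0->2 ok
  pos 5: y in {0,1}, choose 0; 2->0 ok
  pos 6: x in {2,3}, choose 2; 0->2 ok
  pos 7: y in {0,1}, choose 0; 2->0 ok
  pos 8: x in {2,3}, choose 3; 0->3 ok
  pos 9: y in {0,1}, choose 0; 3->0 ok
  pos 10: y in {0,1}, choose 0; 0->0 ok
  pos 11: x in {2,3}, choose 3; 0->3 ok
  pos 12: y in {0,1}, choose 1; 3->1 ok
  pos 13: x in {2,3}, choose 3; 1->3 ok
  pos 14: y in {0,1}, choose 1; 3->1 ok
  pos 15: y in {0,1}, choose 0; 1->0 ok
  pos 16: y in {0,1}, choose 0; 0->0 ok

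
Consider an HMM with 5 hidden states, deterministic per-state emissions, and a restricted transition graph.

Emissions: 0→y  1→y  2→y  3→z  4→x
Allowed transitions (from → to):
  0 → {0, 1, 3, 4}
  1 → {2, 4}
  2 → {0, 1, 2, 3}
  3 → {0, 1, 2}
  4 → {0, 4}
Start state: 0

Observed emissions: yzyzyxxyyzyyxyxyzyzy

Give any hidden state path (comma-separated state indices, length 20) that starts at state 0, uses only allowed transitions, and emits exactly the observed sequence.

  pos 0: y in {0,1,2}, choose 0; start
  pos 1: z in {3}, choose 3; 0->3 ok
  pos 2: y in {0,1,2}, choose 0; 3->0 ok
  pos 3: z in {3}, choose 3; 0->3 ok
  pos 4: y in {0,1,2}, choose 1; 3->1 ok
  pos 5: x in {4}, choose 4; 1->4 ok
  pos 6: x in {4}, choose 4; 4->4 ok
  pos 7: y in {0,1,2}, choose 0; 4->0 ok
  pos 8: y in {0,1,2}, choose 0; 0->0 ok
  pos 9: z in {3}, choose 3; 0->3 ok
  pos 10: y in {0,1,2}, choose 2; 3->2 ok
  pos 11: y in {0,1,2}, choose 1; 2->1 ok
  pos 12: x in {4}, choose 4; 1->4 ok
  pos 13: y in {0,1,2}, choose 0; 4->0 ok
  pos 14: x in {4}, choose 4; 0->4 ok
  pos 15: y in {0,1,2}, choose 0; 4->0 ok
  pos 16: z in {3}, choose 3; 0->3 ok
  pos 17: y in {0,1,2}, choose 0; 3->0 ok
  pos 18: z in {3}, choose 3; 0->3 ok
  pos 19: y in {0,1,2}, choose 0; 3->0 ok

0,3,0,3,1,4,4,0,0,3,2,1,4,0,4,0,3,0,3,0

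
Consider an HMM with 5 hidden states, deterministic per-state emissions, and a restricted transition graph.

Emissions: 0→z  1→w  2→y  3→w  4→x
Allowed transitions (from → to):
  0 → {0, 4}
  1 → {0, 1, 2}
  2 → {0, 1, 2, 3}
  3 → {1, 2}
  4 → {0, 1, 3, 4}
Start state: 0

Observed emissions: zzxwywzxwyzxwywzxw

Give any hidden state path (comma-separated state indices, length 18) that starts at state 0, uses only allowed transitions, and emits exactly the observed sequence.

0,0,4,3,2,1,0,4,1,2,0,4,1,2,1,0,4,3

  0: obs=z cand={0} pick 0 [start]
  1: obs=z cand={0} pick 0 [0->0 ok]
  2: obs=x cand={4} pick 4 [0->4 ok]
  3: obs=w cand={1,3} pick 3 [4->3 ok]
  4: obs=y cand={2} pick 2 [3->2 ok]
  5: obs=w cand={1,3} pick 1 [2->1 ok]
  6: obs=z cand={0} pick 0 [1->0 ok]
  7: obs=x cand={4} pick 4 [0->4 ok]
  8: obs=w cand={1,3} pick 1 [4->1 ok]
  9: obs=y cand={2} pick 2 [1->2 ok]
  10: obs=z cand={0} pick 0 [2->0 ok]
  11: obs=x cand={4} pick 4 [0->4 ok]
  12: obs=w cand={1,3} pick 1 [4->1 ok]
  13: obs=y cand={2} pick 2 [1->2 ok]
  14: obs=w cand={1,3} pick 1 [2->1 ok]
  15: obs=z cand={0} pick 0 [1->0 ok]
  16: obs=x cand={4} pick 4 [0->4 ok]
  17: obs=w cand={1,3} pick 3 [4->3 ok]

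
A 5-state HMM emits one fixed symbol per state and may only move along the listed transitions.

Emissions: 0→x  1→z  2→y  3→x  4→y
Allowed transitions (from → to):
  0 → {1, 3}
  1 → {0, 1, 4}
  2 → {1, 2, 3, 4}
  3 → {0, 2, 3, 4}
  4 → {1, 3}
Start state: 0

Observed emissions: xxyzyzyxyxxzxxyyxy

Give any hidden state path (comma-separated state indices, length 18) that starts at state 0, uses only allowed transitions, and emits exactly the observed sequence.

0,3,2,1,4,1,4,3,4,3,0,1,0,3,2,4,3,2

  t0 'x' -> {0,3}, take 0 (start)
  t1 'x' -> {0,3}, take 3 (0->3 ok)
  t2 'y' -> {2,4}, take 2 (3->2 ok)
  t3 'z' -> {1}, take 1 (2->1 ok)
  t4 'y' -> {2,4}, take 4 (1->4 ok)
  t5 'z' -> {1}, take 1 (4->1 ok)
  t6 'y' -> {2,4}, take 4 (1->4 ok)
  t7 'x' -> {0,3}, take 3 (4->3 ok)
  t8 'y' -> {2,4}, take 4 (3->4 ok)
  t9 'x' -> {0,3}, take 3 (4->3 ok)
  t10 'x' -> {0,3}, take 0 (3->0 ok)
  t11 'z' -> {1}, take 1 (0->1 ok)
  t12 'x' -> {0,3}, take 0 (1->0 ok)
  t13 'x' -> {0,3}, take 3 (0->3 ok)
  t14 'y' -> {2,4}, take 2 (3->2 ok)
  t15 'y' -> {2,4}, take 4 (2->4 ok)
  t16 'x' -> {0,3}, take 3 (4->3 ok)
  t17 'y' -> {2,4}, take 2 (3->2 ok)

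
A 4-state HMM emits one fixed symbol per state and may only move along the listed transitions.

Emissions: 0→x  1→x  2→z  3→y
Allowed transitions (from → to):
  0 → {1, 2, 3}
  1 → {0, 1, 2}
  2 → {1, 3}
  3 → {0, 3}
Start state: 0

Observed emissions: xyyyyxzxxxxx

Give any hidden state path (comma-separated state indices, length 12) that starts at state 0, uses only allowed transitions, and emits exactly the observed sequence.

  [0] x  {0,1}  => 0  start
  [1] y  {3}  => 3  0->3 ok
  [2] y  {3}  => 3  3->3 ok
  [3] y  {3}  => 3  3->3 ok
  [4] y  {3}  => 3  3->3 ok
  [5] x  {0,1}  => 0  3->0 ok
  [6] z  {2}  => 2  0->2 ok
  [7] x  {0,1}  => 1  2->1 ok
  [8] x  {0,1}  => 1  1->1 ok
  [9] x  {0,1}  => 1  1->1 ok
  [10] x  {0,1}  => 1  1->1 ok
  [11] x  {0,1}  => 0  1->0 ok

0,3,3,3,3,0,2,1,1,1,1,0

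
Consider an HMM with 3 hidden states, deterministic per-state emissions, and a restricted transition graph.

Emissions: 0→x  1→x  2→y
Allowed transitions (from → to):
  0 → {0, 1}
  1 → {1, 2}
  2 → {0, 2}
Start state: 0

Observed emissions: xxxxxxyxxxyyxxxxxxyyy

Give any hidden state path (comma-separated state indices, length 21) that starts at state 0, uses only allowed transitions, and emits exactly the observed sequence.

  [0] x  {0,1}  => 0  start
  [1] x  {0,1}  => 0  0->0 ok
  [2] x  {0,1}  => 0  0->0 ok
  [3] x  {0,1}  => 0  0->0 ok
  [4] x  {0,1}  => 1  0->1 ok
  [5] x  {0,1}  => 1  1->1 ok
  [6] y  {2}  => 2  1->2 ok
  [7] x  {0,1}  => 0  2->0 ok
  [8] x  {0,1}  => 1  0->1 ok
  [9] x  {0,1}  => 1  1->1 ok
  [10] y  {2}  => 2  1->2 ok
  [11] y  {2}  => 2  2->2 ok
  [12] x  {0,1}  => 0  2->0 ok
  [13] x  {0,1}  => 0  0->0 ok
  [14] x  {0,1}  => 0  0->0 ok
  [15] x  {0,1}  => 0  0->0 ok
  [16] x  {0,1}  => 1  0->1 ok
  [17] x  {0,1}  => 1  1->1 ok
  [18] y  {2}  => 2  1->2 ok
  [19] y  {2}  => 2  2->2 ok
  [20] y  {2}  => 2  2->2 ok

0,0,0,0,1,1,2,0,1,1,2,2,0,0,0,0,1,1,2,2,2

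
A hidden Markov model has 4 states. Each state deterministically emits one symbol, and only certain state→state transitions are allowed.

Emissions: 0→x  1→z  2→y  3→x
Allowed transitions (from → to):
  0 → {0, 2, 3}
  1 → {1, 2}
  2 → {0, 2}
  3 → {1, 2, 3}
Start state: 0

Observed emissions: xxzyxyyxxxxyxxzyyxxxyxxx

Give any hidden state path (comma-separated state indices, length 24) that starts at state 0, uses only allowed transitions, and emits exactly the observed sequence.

0,3,1,2,0,2,2,0,0,0,0,2,0,3,1,2,2,0,3,3,2,0,0,3

  t0 'x' -> {0,3}, take 0 (start)
  t1 'x' -> {0,3}, take 3 (0->3 ok)
  t2 'z' -> {1}, take 1 (3->1 ok)
  t3 'y' -> {2}, take 2 (1->2 ok)
  t4 'x' -> {0,3}, take 0 (2->0 ok)
  t5 'y' -> {2}, take 2 (0->2 ok)
  t6 'y' -> {2}, take 2 (2->2 ok)
  t7 'x' -> {0,3}, take 0 (2->0 ok)
  t8 'x' -> {0,3}, take 0 (0->0 ok)
  t9 'x' -> {0,3}, take 0 (0->0 ok)
  t10 'x' -> {0,3}, take 0 (0->0 ok)
  t11 'y' -> {2}, take 2 (0->2 ok)
  t12 'x' -> {0,3}, take 0 (2->0 ok)
  t13 'x' -> {0,3}, take 3 (0->3 ok)
  t14 'z' -> {1}, take 1 (3->1 ok)
  t15 'y' -> {2}, take 2 (1->2 ok)
  t16 'y' -> {2}, take 2 (2->2 ok)
  t17 'x' -> {0,3}, take 0 (2->0 ok)
  t18 'x' -> {0,3}, take 3 (0->3 ok)
  t19 'x' -> {0,3}, take 3 (3->3 ok)
  t20 'y' -> {2}, take 2 (3->2 ok)
  t21 'x' -> {0,3}, take 0 (2->0 ok)
  t22 'x' -> {0,3}, take 0 (0->0 ok)
  t23 'x' -> {0,3}, take 3 (0->3 ok)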